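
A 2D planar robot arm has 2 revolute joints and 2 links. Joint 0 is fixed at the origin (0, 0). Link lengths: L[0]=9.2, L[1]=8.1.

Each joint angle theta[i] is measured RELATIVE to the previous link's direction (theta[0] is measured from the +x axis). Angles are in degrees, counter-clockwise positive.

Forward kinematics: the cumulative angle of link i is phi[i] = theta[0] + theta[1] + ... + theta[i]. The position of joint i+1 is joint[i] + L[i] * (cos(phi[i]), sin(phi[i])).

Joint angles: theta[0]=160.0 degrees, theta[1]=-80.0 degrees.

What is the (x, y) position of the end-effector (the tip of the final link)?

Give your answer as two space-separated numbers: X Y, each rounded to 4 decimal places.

Answer: -7.2386 11.1235

Derivation:
joint[0] = (0.0000, 0.0000)  (base)
link 0: phi[0] = 160 = 160 deg
  cos(160 deg) = -0.9397, sin(160 deg) = 0.3420
  joint[1] = (0.0000, 0.0000) + 9.2 * (-0.9397, 0.3420) = (0.0000 + -8.6452, 0.0000 + 3.1466) = (-8.6452, 3.1466)
link 1: phi[1] = 160 + -80 = 80 deg
  cos(80 deg) = 0.1736, sin(80 deg) = 0.9848
  joint[2] = (-8.6452, 3.1466) + 8.1 * (0.1736, 0.9848) = (-8.6452 + 1.4066, 3.1466 + 7.9769) = (-7.2386, 11.1235)
End effector: (-7.2386, 11.1235)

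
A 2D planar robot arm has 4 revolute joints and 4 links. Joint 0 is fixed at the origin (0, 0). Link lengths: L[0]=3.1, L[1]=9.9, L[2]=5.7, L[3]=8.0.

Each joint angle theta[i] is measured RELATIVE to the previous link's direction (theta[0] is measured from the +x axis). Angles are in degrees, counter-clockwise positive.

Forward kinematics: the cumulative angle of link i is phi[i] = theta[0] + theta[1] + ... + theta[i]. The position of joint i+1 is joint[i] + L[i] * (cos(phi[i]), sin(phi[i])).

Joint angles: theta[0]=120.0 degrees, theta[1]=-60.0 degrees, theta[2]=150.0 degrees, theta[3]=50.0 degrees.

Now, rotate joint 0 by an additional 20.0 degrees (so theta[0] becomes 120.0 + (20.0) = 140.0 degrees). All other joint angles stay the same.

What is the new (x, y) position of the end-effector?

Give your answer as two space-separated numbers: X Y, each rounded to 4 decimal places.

Answer: -2.9303 -0.5027

Derivation:
joint[0] = (0.0000, 0.0000)  (base)
link 0: phi[0] = 140 = 140 deg
  cos(140 deg) = -0.7660, sin(140 deg) = 0.6428
  joint[1] = (0.0000, 0.0000) + 3.1 * (-0.7660, 0.6428) = (0.0000 + -2.3747, 0.0000 + 1.9926) = (-2.3747, 1.9926)
link 1: phi[1] = 140 + -60 = 80 deg
  cos(80 deg) = 0.1736, sin(80 deg) = 0.9848
  joint[2] = (-2.3747, 1.9926) + 9.9 * (0.1736, 0.9848) = (-2.3747 + 1.7191, 1.9926 + 9.7496) = (-0.6556, 11.7422)
link 2: phi[2] = 140 + -60 + 150 = 230 deg
  cos(230 deg) = -0.6428, sin(230 deg) = -0.7660
  joint[3] = (-0.6556, 11.7422) + 5.7 * (-0.6428, -0.7660) = (-0.6556 + -3.6639, 11.7422 + -4.3665) = (-4.3195, 7.3758)
link 3: phi[3] = 140 + -60 + 150 + 50 = 280 deg
  cos(280 deg) = 0.1736, sin(280 deg) = -0.9848
  joint[4] = (-4.3195, 7.3758) + 8 * (0.1736, -0.9848) = (-4.3195 + 1.3892, 7.3758 + -7.8785) = (-2.9303, -0.5027)
End effector: (-2.9303, -0.5027)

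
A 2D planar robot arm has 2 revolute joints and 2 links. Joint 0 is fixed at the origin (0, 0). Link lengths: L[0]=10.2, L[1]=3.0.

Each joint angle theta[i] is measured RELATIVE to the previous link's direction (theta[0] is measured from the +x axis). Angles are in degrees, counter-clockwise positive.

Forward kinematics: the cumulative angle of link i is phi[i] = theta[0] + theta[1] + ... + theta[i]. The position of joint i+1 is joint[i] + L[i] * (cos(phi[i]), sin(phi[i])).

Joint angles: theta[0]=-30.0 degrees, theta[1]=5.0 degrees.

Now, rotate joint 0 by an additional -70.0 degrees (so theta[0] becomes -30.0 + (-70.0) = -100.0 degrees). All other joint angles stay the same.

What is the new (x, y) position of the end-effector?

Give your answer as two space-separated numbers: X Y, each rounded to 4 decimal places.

joint[0] = (0.0000, 0.0000)  (base)
link 0: phi[0] = -100 = -100 deg
  cos(-100 deg) = -0.1736, sin(-100 deg) = -0.9848
  joint[1] = (0.0000, 0.0000) + 10.2 * (-0.1736, -0.9848) = (0.0000 + -1.7712, 0.0000 + -10.0450) = (-1.7712, -10.0450)
link 1: phi[1] = -100 + 5 = -95 deg
  cos(-95 deg) = -0.0872, sin(-95 deg) = -0.9962
  joint[2] = (-1.7712, -10.0450) + 3 * (-0.0872, -0.9962) = (-1.7712 + -0.2615, -10.0450 + -2.9886) = (-2.0327, -13.0336)
End effector: (-2.0327, -13.0336)

Answer: -2.0327 -13.0336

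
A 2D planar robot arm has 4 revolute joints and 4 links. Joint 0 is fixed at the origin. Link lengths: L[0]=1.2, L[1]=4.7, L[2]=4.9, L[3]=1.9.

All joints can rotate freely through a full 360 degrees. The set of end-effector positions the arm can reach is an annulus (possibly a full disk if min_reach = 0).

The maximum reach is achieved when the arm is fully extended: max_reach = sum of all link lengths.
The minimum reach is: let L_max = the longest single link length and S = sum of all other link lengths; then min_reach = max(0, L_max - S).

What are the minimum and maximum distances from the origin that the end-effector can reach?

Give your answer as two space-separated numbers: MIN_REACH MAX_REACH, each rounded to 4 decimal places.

Answer: 0.0000 12.7000

Derivation:
Link lengths: [1.2, 4.7, 4.9, 1.9]
max_reach = 1.2 + 4.7 + 4.9 + 1.9 = 12.7
L_max = max([1.2, 4.7, 4.9, 1.9]) = 4.9
S (sum of others) = 12.7 - 4.9 = 7.8
min_reach = max(0, 4.9 - 7.8) = max(0, -2.9) = 0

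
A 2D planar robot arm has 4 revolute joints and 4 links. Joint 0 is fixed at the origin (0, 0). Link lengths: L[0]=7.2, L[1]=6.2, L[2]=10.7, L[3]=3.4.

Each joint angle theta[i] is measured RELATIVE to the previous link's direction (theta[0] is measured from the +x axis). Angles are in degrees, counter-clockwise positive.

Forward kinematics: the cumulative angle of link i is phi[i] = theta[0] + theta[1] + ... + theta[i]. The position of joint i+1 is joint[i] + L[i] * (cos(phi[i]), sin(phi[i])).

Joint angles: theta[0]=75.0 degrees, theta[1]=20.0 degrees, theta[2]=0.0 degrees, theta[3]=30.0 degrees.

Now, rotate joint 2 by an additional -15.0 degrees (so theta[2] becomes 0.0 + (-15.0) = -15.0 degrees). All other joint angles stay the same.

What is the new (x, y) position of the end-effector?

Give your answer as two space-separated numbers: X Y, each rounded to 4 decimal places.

Answer: 2.0183 26.8635

Derivation:
joint[0] = (0.0000, 0.0000)  (base)
link 0: phi[0] = 75 = 75 deg
  cos(75 deg) = 0.2588, sin(75 deg) = 0.9659
  joint[1] = (0.0000, 0.0000) + 7.2 * (0.2588, 0.9659) = (0.0000 + 1.8635, 0.0000 + 6.9547) = (1.8635, 6.9547)
link 1: phi[1] = 75 + 20 = 95 deg
  cos(95 deg) = -0.0872, sin(95 deg) = 0.9962
  joint[2] = (1.8635, 6.9547) + 6.2 * (-0.0872, 0.9962) = (1.8635 + -0.5404, 6.9547 + 6.1764) = (1.3231, 13.1311)
link 2: phi[2] = 75 + 20 + -15 = 80 deg
  cos(80 deg) = 0.1736, sin(80 deg) = 0.9848
  joint[3] = (1.3231, 13.1311) + 10.7 * (0.1736, 0.9848) = (1.3231 + 1.8580, 13.1311 + 10.5374) = (3.1812, 23.6685)
link 3: phi[3] = 75 + 20 + -15 + 30 = 110 deg
  cos(110 deg) = -0.3420, sin(110 deg) = 0.9397
  joint[4] = (3.1812, 23.6685) + 3.4 * (-0.3420, 0.9397) = (3.1812 + -1.1629, 23.6685 + 3.1950) = (2.0183, 26.8635)
End effector: (2.0183, 26.8635)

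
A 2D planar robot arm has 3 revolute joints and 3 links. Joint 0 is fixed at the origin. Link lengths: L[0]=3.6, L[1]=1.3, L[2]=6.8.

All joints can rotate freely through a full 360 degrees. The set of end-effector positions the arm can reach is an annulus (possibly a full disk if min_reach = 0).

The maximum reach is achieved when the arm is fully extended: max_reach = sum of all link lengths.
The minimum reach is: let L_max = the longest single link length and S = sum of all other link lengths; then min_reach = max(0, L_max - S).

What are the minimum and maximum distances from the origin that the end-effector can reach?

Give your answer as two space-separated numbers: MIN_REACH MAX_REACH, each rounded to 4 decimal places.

Answer: 1.9000 11.7000

Derivation:
Link lengths: [3.6, 1.3, 6.8]
max_reach = 3.6 + 1.3 + 6.8 = 11.7
L_max = max([3.6, 1.3, 6.8]) = 6.8
S (sum of others) = 11.7 - 6.8 = 4.9
min_reach = max(0, 6.8 - 4.9) = max(0, 1.9) = 1.9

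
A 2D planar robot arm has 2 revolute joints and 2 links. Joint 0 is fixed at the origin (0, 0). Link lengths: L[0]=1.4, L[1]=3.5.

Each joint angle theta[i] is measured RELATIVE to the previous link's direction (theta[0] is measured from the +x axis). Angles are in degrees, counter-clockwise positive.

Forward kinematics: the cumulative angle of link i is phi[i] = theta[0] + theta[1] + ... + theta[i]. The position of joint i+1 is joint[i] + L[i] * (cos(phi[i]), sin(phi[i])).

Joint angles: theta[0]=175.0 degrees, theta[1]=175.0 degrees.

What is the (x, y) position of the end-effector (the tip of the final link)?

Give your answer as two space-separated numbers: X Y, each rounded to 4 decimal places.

Answer: 2.0522 -0.4858

Derivation:
joint[0] = (0.0000, 0.0000)  (base)
link 0: phi[0] = 175 = 175 deg
  cos(175 deg) = -0.9962, sin(175 deg) = 0.0872
  joint[1] = (0.0000, 0.0000) + 1.4 * (-0.9962, 0.0872) = (0.0000 + -1.3947, 0.0000 + 0.1220) = (-1.3947, 0.1220)
link 1: phi[1] = 175 + 175 = 350 deg
  cos(350 deg) = 0.9848, sin(350 deg) = -0.1736
  joint[2] = (-1.3947, 0.1220) + 3.5 * (0.9848, -0.1736) = (-1.3947 + 3.4468, 0.1220 + -0.6078) = (2.0522, -0.4858)
End effector: (2.0522, -0.4858)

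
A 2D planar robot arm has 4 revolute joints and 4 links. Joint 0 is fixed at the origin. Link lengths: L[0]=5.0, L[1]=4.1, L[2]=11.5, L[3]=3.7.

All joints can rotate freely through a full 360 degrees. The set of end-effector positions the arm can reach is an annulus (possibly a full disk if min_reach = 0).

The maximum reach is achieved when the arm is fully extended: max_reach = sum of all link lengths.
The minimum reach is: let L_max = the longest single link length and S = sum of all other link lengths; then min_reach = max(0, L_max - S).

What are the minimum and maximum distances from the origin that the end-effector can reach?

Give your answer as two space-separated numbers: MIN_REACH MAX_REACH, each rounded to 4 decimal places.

Answer: 0.0000 24.3000

Derivation:
Link lengths: [5.0, 4.1, 11.5, 3.7]
max_reach = 5 + 4.1 + 11.5 + 3.7 = 24.3
L_max = max([5.0, 4.1, 11.5, 3.7]) = 11.5
S (sum of others) = 24.3 - 11.5 = 12.8
min_reach = max(0, 11.5 - 12.8) = max(0, -1.3) = 0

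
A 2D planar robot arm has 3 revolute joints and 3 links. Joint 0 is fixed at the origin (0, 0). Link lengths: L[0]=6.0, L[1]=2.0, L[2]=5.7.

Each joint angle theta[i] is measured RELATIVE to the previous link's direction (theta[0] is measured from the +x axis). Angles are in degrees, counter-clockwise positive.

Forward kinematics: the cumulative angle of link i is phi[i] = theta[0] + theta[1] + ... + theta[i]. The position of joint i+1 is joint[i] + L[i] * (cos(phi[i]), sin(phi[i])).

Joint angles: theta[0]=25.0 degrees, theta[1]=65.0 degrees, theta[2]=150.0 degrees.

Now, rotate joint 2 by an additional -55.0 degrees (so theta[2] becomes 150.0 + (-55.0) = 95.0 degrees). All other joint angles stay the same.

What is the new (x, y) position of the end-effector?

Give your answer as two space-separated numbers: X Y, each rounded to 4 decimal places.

joint[0] = (0.0000, 0.0000)  (base)
link 0: phi[0] = 25 = 25 deg
  cos(25 deg) = 0.9063, sin(25 deg) = 0.4226
  joint[1] = (0.0000, 0.0000) + 6 * (0.9063, 0.4226) = (0.0000 + 5.4378, 0.0000 + 2.5357) = (5.4378, 2.5357)
link 1: phi[1] = 25 + 65 = 90 deg
  cos(90 deg) = 0.0000, sin(90 deg) = 1.0000
  joint[2] = (5.4378, 2.5357) + 2 * (0.0000, 1.0000) = (5.4378 + 0.0000, 2.5357 + 2.0000) = (5.4378, 4.5357)
link 2: phi[2] = 25 + 65 + 95 = 185 deg
  cos(185 deg) = -0.9962, sin(185 deg) = -0.0872
  joint[3] = (5.4378, 4.5357) + 5.7 * (-0.9962, -0.0872) = (5.4378 + -5.6783, 4.5357 + -0.4968) = (-0.2405, 4.0389)
End effector: (-0.2405, 4.0389)

Answer: -0.2405 4.0389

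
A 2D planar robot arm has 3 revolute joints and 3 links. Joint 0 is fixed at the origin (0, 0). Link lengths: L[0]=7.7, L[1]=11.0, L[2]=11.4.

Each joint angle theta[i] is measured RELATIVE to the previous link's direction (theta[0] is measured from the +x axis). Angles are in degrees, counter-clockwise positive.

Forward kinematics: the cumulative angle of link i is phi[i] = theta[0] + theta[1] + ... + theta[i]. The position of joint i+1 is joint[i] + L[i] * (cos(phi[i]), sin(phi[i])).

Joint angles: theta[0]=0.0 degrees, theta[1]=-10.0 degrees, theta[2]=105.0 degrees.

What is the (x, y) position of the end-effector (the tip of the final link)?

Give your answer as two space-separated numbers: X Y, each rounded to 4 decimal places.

Answer: 17.5393 9.4465

Derivation:
joint[0] = (0.0000, 0.0000)  (base)
link 0: phi[0] = 0 = 0 deg
  cos(0 deg) = 1.0000, sin(0 deg) = 0.0000
  joint[1] = (0.0000, 0.0000) + 7.7 * (1.0000, 0.0000) = (0.0000 + 7.7000, 0.0000 + 0.0000) = (7.7000, 0.0000)
link 1: phi[1] = 0 + -10 = -10 deg
  cos(-10 deg) = 0.9848, sin(-10 deg) = -0.1736
  joint[2] = (7.7000, 0.0000) + 11 * (0.9848, -0.1736) = (7.7000 + 10.8329, 0.0000 + -1.9101) = (18.5329, -1.9101)
link 2: phi[2] = 0 + -10 + 105 = 95 deg
  cos(95 deg) = -0.0872, sin(95 deg) = 0.9962
  joint[3] = (18.5329, -1.9101) + 11.4 * (-0.0872, 0.9962) = (18.5329 + -0.9936, -1.9101 + 11.3566) = (17.5393, 9.4465)
End effector: (17.5393, 9.4465)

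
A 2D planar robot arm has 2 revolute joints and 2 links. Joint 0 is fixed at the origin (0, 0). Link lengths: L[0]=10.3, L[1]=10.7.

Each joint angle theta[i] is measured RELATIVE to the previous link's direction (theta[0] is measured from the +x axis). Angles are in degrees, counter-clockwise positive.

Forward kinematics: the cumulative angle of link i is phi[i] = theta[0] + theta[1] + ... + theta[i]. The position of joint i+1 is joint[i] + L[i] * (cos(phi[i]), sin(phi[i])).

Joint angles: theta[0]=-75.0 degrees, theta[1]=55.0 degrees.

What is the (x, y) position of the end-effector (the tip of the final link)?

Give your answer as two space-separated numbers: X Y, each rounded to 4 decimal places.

joint[0] = (0.0000, 0.0000)  (base)
link 0: phi[0] = -75 = -75 deg
  cos(-75 deg) = 0.2588, sin(-75 deg) = -0.9659
  joint[1] = (0.0000, 0.0000) + 10.3 * (0.2588, -0.9659) = (0.0000 + 2.6658, 0.0000 + -9.9490) = (2.6658, -9.9490)
link 1: phi[1] = -75 + 55 = -20 deg
  cos(-20 deg) = 0.9397, sin(-20 deg) = -0.3420
  joint[2] = (2.6658, -9.9490) + 10.7 * (0.9397, -0.3420) = (2.6658 + 10.0547, -9.9490 + -3.6596) = (12.7205, -13.6087)
End effector: (12.7205, -13.6087)

Answer: 12.7205 -13.6087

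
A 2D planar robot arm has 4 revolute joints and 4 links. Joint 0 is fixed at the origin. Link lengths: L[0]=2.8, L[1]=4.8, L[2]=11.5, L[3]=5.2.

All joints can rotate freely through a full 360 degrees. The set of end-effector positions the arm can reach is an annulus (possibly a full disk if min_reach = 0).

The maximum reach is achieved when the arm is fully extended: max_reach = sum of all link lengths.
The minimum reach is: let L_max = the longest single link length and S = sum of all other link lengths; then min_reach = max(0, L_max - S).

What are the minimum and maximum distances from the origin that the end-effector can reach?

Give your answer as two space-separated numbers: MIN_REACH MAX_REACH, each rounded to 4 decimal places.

Link lengths: [2.8, 4.8, 11.5, 5.2]
max_reach = 2.8 + 4.8 + 11.5 + 5.2 = 24.3
L_max = max([2.8, 4.8, 11.5, 5.2]) = 11.5
S (sum of others) = 24.3 - 11.5 = 12.8
min_reach = max(0, 11.5 - 12.8) = max(0, -1.3) = 0

Answer: 0.0000 24.3000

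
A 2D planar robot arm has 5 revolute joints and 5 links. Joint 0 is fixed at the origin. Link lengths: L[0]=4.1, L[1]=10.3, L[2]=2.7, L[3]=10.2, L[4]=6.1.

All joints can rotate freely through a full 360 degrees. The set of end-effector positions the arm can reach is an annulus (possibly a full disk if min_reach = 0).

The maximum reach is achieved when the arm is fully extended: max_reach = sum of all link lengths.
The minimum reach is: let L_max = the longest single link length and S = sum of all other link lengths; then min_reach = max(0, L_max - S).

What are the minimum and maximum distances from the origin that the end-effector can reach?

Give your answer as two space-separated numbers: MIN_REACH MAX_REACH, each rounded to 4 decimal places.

Link lengths: [4.1, 10.3, 2.7, 10.2, 6.1]
max_reach = 4.1 + 10.3 + 2.7 + 10.2 + 6.1 = 33.4
L_max = max([4.1, 10.3, 2.7, 10.2, 6.1]) = 10.3
S (sum of others) = 33.4 - 10.3 = 23.1
min_reach = max(0, 10.3 - 23.1) = max(0, -12.8) = 0

Answer: 0.0000 33.4000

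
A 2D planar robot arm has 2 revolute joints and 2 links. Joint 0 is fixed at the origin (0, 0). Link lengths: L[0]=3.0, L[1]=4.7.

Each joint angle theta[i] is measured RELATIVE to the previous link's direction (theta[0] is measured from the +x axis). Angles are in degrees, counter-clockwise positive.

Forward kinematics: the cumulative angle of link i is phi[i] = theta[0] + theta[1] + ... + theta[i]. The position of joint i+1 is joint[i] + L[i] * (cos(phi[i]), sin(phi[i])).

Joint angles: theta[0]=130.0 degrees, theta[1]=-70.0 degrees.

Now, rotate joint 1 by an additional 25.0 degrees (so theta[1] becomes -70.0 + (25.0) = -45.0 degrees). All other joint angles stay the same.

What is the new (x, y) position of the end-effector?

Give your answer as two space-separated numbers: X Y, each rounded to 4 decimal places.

joint[0] = (0.0000, 0.0000)  (base)
link 0: phi[0] = 130 = 130 deg
  cos(130 deg) = -0.6428, sin(130 deg) = 0.7660
  joint[1] = (0.0000, 0.0000) + 3 * (-0.6428, 0.7660) = (0.0000 + -1.9284, 0.0000 + 2.2981) = (-1.9284, 2.2981)
link 1: phi[1] = 130 + -45 = 85 deg
  cos(85 deg) = 0.0872, sin(85 deg) = 0.9962
  joint[2] = (-1.9284, 2.2981) + 4.7 * (0.0872, 0.9962) = (-1.9284 + 0.4096, 2.2981 + 4.6821) = (-1.5187, 6.9802)
End effector: (-1.5187, 6.9802)

Answer: -1.5187 6.9802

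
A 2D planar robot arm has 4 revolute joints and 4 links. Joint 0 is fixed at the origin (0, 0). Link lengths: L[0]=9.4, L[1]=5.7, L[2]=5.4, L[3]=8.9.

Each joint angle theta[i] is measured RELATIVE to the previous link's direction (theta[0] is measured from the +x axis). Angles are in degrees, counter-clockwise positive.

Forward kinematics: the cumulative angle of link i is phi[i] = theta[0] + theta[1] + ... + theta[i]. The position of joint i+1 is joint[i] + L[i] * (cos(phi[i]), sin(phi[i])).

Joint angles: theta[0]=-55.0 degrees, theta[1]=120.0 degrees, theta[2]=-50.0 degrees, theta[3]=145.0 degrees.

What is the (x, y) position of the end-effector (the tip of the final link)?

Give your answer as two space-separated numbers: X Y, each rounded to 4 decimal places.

joint[0] = (0.0000, 0.0000)  (base)
link 0: phi[0] = -55 = -55 deg
  cos(-55 deg) = 0.5736, sin(-55 deg) = -0.8192
  joint[1] = (0.0000, 0.0000) + 9.4 * (0.5736, -0.8192) = (0.0000 + 5.3916, 0.0000 + -7.7000) = (5.3916, -7.7000)
link 1: phi[1] = -55 + 120 = 65 deg
  cos(65 deg) = 0.4226, sin(65 deg) = 0.9063
  joint[2] = (5.3916, -7.7000) + 5.7 * (0.4226, 0.9063) = (5.3916 + 2.4089, -7.7000 + 5.1660) = (7.8005, -2.5341)
link 2: phi[2] = -55 + 120 + -50 = 15 deg
  cos(15 deg) = 0.9659, sin(15 deg) = 0.2588
  joint[3] = (7.8005, -2.5341) + 5.4 * (0.9659, 0.2588) = (7.8005 + 5.2160, -2.5341 + 1.3976) = (13.0165, -1.1365)
link 3: phi[3] = -55 + 120 + -50 + 145 = 160 deg
  cos(160 deg) = -0.9397, sin(160 deg) = 0.3420
  joint[4] = (13.0165, -1.1365) + 8.9 * (-0.9397, 0.3420) = (13.0165 + -8.3633, -1.1365 + 3.0440) = (4.6533, 1.9075)
End effector: (4.6533, 1.9075)

Answer: 4.6533 1.9075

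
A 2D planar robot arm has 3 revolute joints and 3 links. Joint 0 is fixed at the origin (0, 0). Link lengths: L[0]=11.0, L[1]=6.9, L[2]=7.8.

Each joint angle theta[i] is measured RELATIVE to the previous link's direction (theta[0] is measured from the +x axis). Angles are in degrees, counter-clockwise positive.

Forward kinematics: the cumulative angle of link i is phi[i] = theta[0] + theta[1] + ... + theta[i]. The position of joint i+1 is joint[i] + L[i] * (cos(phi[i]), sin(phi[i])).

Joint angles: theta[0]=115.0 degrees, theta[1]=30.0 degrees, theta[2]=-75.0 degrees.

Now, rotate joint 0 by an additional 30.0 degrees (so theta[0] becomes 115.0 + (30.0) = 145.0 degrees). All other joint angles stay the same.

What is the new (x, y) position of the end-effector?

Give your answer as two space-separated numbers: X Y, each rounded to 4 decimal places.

joint[0] = (0.0000, 0.0000)  (base)
link 0: phi[0] = 145 = 145 deg
  cos(145 deg) = -0.8192, sin(145 deg) = 0.5736
  joint[1] = (0.0000, 0.0000) + 11 * (-0.8192, 0.5736) = (0.0000 + -9.0107, 0.0000 + 6.3093) = (-9.0107, 6.3093)
link 1: phi[1] = 145 + 30 = 175 deg
  cos(175 deg) = -0.9962, sin(175 deg) = 0.0872
  joint[2] = (-9.0107, 6.3093) + 6.9 * (-0.9962, 0.0872) = (-9.0107 + -6.8737, 6.3093 + 0.6014) = (-15.8844, 6.9107)
link 2: phi[2] = 145 + 30 + -75 = 100 deg
  cos(100 deg) = -0.1736, sin(100 deg) = 0.9848
  joint[3] = (-15.8844, 6.9107) + 7.8 * (-0.1736, 0.9848) = (-15.8844 + -1.3545, 6.9107 + 7.6815) = (-17.2389, 14.5922)
End effector: (-17.2389, 14.5922)

Answer: -17.2389 14.5922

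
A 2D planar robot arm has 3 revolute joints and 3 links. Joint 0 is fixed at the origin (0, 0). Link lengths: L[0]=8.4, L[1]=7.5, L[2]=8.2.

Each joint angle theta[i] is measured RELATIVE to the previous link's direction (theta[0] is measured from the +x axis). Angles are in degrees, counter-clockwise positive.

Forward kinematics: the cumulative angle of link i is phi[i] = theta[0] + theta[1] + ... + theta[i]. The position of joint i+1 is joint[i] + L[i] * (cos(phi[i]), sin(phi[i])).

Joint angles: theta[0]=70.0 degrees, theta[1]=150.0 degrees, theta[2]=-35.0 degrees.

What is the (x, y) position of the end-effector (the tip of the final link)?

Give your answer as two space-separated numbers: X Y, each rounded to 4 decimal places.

joint[0] = (0.0000, 0.0000)  (base)
link 0: phi[0] = 70 = 70 deg
  cos(70 deg) = 0.3420, sin(70 deg) = 0.9397
  joint[1] = (0.0000, 0.0000) + 8.4 * (0.3420, 0.9397) = (0.0000 + 2.8730, 0.0000 + 7.8934) = (2.8730, 7.8934)
link 1: phi[1] = 70 + 150 = 220 deg
  cos(220 deg) = -0.7660, sin(220 deg) = -0.6428
  joint[2] = (2.8730, 7.8934) + 7.5 * (-0.7660, -0.6428) = (2.8730 + -5.7453, 7.8934 + -4.8209) = (-2.8724, 3.0725)
link 2: phi[2] = 70 + 150 + -35 = 185 deg
  cos(185 deg) = -0.9962, sin(185 deg) = -0.0872
  joint[3] = (-2.8724, 3.0725) + 8.2 * (-0.9962, -0.0872) = (-2.8724 + -8.1688, 3.0725 + -0.7147) = (-11.0412, 2.3578)
End effector: (-11.0412, 2.3578)

Answer: -11.0412 2.3578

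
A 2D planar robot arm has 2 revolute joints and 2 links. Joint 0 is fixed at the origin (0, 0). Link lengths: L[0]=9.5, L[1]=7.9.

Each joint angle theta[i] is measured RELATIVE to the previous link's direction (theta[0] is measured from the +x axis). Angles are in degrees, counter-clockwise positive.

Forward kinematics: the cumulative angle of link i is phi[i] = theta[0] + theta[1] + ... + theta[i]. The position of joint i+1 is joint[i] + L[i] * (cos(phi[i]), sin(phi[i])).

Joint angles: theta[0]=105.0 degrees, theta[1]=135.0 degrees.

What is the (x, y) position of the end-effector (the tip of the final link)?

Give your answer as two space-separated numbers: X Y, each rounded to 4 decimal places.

joint[0] = (0.0000, 0.0000)  (base)
link 0: phi[0] = 105 = 105 deg
  cos(105 deg) = -0.2588, sin(105 deg) = 0.9659
  joint[1] = (0.0000, 0.0000) + 9.5 * (-0.2588, 0.9659) = (0.0000 + -2.4588, 0.0000 + 9.1763) = (-2.4588, 9.1763)
link 1: phi[1] = 105 + 135 = 240 deg
  cos(240 deg) = -0.5000, sin(240 deg) = -0.8660
  joint[2] = (-2.4588, 9.1763) + 7.9 * (-0.5000, -0.8660) = (-2.4588 + -3.9500, 9.1763 + -6.8416) = (-6.4088, 2.3347)
End effector: (-6.4088, 2.3347)

Answer: -6.4088 2.3347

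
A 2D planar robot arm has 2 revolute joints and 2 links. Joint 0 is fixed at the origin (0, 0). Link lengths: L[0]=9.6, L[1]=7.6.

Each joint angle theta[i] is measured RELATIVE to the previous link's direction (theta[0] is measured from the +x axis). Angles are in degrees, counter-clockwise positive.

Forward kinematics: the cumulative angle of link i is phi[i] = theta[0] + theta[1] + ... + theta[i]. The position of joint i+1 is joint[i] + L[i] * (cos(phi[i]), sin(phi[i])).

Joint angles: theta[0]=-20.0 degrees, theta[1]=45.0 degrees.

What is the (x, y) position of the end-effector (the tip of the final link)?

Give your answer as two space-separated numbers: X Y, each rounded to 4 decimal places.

Answer: 15.9090 -0.0715

Derivation:
joint[0] = (0.0000, 0.0000)  (base)
link 0: phi[0] = -20 = -20 deg
  cos(-20 deg) = 0.9397, sin(-20 deg) = -0.3420
  joint[1] = (0.0000, 0.0000) + 9.6 * (0.9397, -0.3420) = (0.0000 + 9.0210, 0.0000 + -3.2834) = (9.0210, -3.2834)
link 1: phi[1] = -20 + 45 = 25 deg
  cos(25 deg) = 0.9063, sin(25 deg) = 0.4226
  joint[2] = (9.0210, -3.2834) + 7.6 * (0.9063, 0.4226) = (9.0210 + 6.8879, -3.2834 + 3.2119) = (15.9090, -0.0715)
End effector: (15.9090, -0.0715)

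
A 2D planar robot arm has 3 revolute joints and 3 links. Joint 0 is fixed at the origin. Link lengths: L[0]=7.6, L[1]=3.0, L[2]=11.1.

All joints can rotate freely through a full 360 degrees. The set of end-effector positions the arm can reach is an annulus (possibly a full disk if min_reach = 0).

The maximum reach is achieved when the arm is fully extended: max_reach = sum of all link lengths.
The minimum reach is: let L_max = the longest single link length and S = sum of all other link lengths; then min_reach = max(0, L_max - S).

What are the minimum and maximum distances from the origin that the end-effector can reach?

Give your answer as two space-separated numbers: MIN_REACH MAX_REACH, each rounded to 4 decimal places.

Link lengths: [7.6, 3.0, 11.1]
max_reach = 7.6 + 3 + 11.1 = 21.7
L_max = max([7.6, 3.0, 11.1]) = 11.1
S (sum of others) = 21.7 - 11.1 = 10.6
min_reach = max(0, 11.1 - 10.6) = max(0, 0.5) = 0.5

Answer: 0.5000 21.7000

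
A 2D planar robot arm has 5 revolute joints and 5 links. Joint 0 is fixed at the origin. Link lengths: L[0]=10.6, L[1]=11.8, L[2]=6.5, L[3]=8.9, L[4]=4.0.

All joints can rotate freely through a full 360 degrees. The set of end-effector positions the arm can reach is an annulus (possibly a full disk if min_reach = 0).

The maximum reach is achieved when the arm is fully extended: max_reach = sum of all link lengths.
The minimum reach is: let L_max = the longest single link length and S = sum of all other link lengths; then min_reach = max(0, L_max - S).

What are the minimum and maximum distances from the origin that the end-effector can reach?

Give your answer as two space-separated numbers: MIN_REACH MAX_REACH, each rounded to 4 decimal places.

Link lengths: [10.6, 11.8, 6.5, 8.9, 4.0]
max_reach = 10.6 + 11.8 + 6.5 + 8.9 + 4 = 41.8
L_max = max([10.6, 11.8, 6.5, 8.9, 4.0]) = 11.8
S (sum of others) = 41.8 - 11.8 = 30
min_reach = max(0, 11.8 - 30) = max(0, -18.2) = 0

Answer: 0.0000 41.8000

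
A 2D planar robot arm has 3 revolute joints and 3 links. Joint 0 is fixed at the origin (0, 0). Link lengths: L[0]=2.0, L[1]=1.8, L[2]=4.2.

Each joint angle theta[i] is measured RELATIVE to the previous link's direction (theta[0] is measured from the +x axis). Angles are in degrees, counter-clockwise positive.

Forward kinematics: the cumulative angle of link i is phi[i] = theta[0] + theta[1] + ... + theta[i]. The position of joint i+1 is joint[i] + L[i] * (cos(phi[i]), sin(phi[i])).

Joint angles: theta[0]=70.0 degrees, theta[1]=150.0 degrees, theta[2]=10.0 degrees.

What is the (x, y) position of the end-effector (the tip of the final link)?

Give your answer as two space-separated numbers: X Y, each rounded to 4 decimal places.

joint[0] = (0.0000, 0.0000)  (base)
link 0: phi[0] = 70 = 70 deg
  cos(70 deg) = 0.3420, sin(70 deg) = 0.9397
  joint[1] = (0.0000, 0.0000) + 2 * (0.3420, 0.9397) = (0.0000 + 0.6840, 0.0000 + 1.8794) = (0.6840, 1.8794)
link 1: phi[1] = 70 + 150 = 220 deg
  cos(220 deg) = -0.7660, sin(220 deg) = -0.6428
  joint[2] = (0.6840, 1.8794) + 1.8 * (-0.7660, -0.6428) = (0.6840 + -1.3789, 1.8794 + -1.1570) = (-0.6948, 0.7224)
link 2: phi[2] = 70 + 150 + 10 = 230 deg
  cos(230 deg) = -0.6428, sin(230 deg) = -0.7660
  joint[3] = (-0.6948, 0.7224) + 4.2 * (-0.6428, -0.7660) = (-0.6948 + -2.6997, 0.7224 + -3.2174) = (-3.3945, -2.4950)
End effector: (-3.3945, -2.4950)

Answer: -3.3945 -2.4950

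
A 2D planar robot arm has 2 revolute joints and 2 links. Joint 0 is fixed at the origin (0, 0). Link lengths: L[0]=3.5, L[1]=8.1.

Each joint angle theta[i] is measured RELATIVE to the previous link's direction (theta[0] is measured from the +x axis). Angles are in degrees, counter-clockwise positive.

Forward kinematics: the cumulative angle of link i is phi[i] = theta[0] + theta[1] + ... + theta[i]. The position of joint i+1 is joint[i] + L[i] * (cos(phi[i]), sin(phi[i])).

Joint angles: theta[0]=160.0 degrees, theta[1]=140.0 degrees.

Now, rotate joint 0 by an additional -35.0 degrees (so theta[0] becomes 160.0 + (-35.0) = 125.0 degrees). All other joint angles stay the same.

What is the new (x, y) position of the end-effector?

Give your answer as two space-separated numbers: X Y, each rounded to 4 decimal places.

Answer: -2.7135 -5.2021

Derivation:
joint[0] = (0.0000, 0.0000)  (base)
link 0: phi[0] = 125 = 125 deg
  cos(125 deg) = -0.5736, sin(125 deg) = 0.8192
  joint[1] = (0.0000, 0.0000) + 3.5 * (-0.5736, 0.8192) = (0.0000 + -2.0075, 0.0000 + 2.8670) = (-2.0075, 2.8670)
link 1: phi[1] = 125 + 140 = 265 deg
  cos(265 deg) = -0.0872, sin(265 deg) = -0.9962
  joint[2] = (-2.0075, 2.8670) + 8.1 * (-0.0872, -0.9962) = (-2.0075 + -0.7060, 2.8670 + -8.0692) = (-2.7135, -5.2021)
End effector: (-2.7135, -5.2021)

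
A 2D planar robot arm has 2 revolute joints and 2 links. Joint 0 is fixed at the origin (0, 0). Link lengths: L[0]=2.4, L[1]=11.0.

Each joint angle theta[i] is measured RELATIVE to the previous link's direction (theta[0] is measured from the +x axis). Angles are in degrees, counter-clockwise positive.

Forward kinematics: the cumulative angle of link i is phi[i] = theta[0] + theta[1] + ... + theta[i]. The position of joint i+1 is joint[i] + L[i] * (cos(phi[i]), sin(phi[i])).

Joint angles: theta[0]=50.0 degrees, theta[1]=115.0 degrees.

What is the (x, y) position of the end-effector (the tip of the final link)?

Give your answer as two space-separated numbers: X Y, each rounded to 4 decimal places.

joint[0] = (0.0000, 0.0000)  (base)
link 0: phi[0] = 50 = 50 deg
  cos(50 deg) = 0.6428, sin(50 deg) = 0.7660
  joint[1] = (0.0000, 0.0000) + 2.4 * (0.6428, 0.7660) = (0.0000 + 1.5427, 0.0000 + 1.8385) = (1.5427, 1.8385)
link 1: phi[1] = 50 + 115 = 165 deg
  cos(165 deg) = -0.9659, sin(165 deg) = 0.2588
  joint[2] = (1.5427, 1.8385) + 11 * (-0.9659, 0.2588) = (1.5427 + -10.6252, 1.8385 + 2.8470) = (-9.0825, 4.6855)
End effector: (-9.0825, 4.6855)

Answer: -9.0825 4.6855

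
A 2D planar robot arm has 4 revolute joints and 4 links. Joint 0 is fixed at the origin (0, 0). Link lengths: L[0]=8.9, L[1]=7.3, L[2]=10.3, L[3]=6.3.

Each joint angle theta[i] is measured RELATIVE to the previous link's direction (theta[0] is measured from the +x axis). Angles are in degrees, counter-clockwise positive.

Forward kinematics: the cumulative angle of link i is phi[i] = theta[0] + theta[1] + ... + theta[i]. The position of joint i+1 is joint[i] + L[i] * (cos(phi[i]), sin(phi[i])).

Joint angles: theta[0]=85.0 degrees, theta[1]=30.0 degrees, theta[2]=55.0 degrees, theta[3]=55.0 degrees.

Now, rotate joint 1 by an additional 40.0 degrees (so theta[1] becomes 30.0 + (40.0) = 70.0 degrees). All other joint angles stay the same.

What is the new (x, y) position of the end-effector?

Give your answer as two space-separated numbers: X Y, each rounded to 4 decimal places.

joint[0] = (0.0000, 0.0000)  (base)
link 0: phi[0] = 85 = 85 deg
  cos(85 deg) = 0.0872, sin(85 deg) = 0.9962
  joint[1] = (0.0000, 0.0000) + 8.9 * (0.0872, 0.9962) = (0.0000 + 0.7757, 0.0000 + 8.8661) = (0.7757, 8.8661)
link 1: phi[1] = 85 + 70 = 155 deg
  cos(155 deg) = -0.9063, sin(155 deg) = 0.4226
  joint[2] = (0.7757, 8.8661) + 7.3 * (-0.9063, 0.4226) = (0.7757 + -6.6160, 8.8661 + 3.0851) = (-5.8404, 11.9512)
link 2: phi[2] = 85 + 70 + 55 = 210 deg
  cos(210 deg) = -0.8660, sin(210 deg) = -0.5000
  joint[3] = (-5.8404, 11.9512) + 10.3 * (-0.8660, -0.5000) = (-5.8404 + -8.9201, 11.9512 + -5.1500) = (-14.7604, 6.8012)
link 3: phi[3] = 85 + 70 + 55 + 55 = 265 deg
  cos(265 deg) = -0.0872, sin(265 deg) = -0.9962
  joint[4] = (-14.7604, 6.8012) + 6.3 * (-0.0872, -0.9962) = (-14.7604 + -0.5491, 6.8012 + -6.2760) = (-15.3095, 0.5252)
End effector: (-15.3095, 0.5252)

Answer: -15.3095 0.5252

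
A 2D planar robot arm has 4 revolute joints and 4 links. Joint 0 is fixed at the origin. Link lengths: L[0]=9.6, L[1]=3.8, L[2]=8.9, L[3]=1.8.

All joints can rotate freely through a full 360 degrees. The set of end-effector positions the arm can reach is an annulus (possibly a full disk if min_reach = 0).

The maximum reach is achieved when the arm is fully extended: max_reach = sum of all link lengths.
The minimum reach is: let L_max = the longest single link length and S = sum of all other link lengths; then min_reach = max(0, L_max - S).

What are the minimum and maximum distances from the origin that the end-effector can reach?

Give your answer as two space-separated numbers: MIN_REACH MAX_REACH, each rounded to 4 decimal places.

Link lengths: [9.6, 3.8, 8.9, 1.8]
max_reach = 9.6 + 3.8 + 8.9 + 1.8 = 24.1
L_max = max([9.6, 3.8, 8.9, 1.8]) = 9.6
S (sum of others) = 24.1 - 9.6 = 14.5
min_reach = max(0, 9.6 - 14.5) = max(0, -4.9) = 0

Answer: 0.0000 24.1000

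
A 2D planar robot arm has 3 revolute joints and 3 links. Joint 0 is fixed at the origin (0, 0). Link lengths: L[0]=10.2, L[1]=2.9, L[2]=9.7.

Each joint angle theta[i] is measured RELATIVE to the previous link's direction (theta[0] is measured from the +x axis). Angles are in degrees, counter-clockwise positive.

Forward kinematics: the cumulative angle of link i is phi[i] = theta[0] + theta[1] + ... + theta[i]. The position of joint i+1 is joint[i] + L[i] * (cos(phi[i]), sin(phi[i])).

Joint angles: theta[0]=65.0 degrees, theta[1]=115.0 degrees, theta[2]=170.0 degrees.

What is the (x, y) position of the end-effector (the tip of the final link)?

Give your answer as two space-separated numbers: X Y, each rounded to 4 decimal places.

joint[0] = (0.0000, 0.0000)  (base)
link 0: phi[0] = 65 = 65 deg
  cos(65 deg) = 0.4226, sin(65 deg) = 0.9063
  joint[1] = (0.0000, 0.0000) + 10.2 * (0.4226, 0.9063) = (0.0000 + 4.3107, 0.0000 + 9.2443) = (4.3107, 9.2443)
link 1: phi[1] = 65 + 115 = 180 deg
  cos(180 deg) = -1.0000, sin(180 deg) = 0.0000
  joint[2] = (4.3107, 9.2443) + 2.9 * (-1.0000, 0.0000) = (4.3107 + -2.9000, 9.2443 + 0.0000) = (1.4107, 9.2443)
link 2: phi[2] = 65 + 115 + 170 = 350 deg
  cos(350 deg) = 0.9848, sin(350 deg) = -0.1736
  joint[3] = (1.4107, 9.2443) + 9.7 * (0.9848, -0.1736) = (1.4107 + 9.5526, 9.2443 + -1.6844) = (10.9633, 7.5600)
End effector: (10.9633, 7.5600)

Answer: 10.9633 7.5600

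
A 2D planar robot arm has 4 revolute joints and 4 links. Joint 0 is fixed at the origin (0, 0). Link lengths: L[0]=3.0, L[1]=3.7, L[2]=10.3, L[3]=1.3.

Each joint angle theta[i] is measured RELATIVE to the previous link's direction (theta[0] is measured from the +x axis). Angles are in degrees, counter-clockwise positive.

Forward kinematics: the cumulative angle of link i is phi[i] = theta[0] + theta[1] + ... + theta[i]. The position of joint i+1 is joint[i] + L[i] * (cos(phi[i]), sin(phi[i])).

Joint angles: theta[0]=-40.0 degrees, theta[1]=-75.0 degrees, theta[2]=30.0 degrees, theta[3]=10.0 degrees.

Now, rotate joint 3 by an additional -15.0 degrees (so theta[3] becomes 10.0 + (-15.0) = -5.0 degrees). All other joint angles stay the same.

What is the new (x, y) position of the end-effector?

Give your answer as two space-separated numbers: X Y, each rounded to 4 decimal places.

joint[0] = (0.0000, 0.0000)  (base)
link 0: phi[0] = -40 = -40 deg
  cos(-40 deg) = 0.7660, sin(-40 deg) = -0.6428
  joint[1] = (0.0000, 0.0000) + 3 * (0.7660, -0.6428) = (0.0000 + 2.2981, 0.0000 + -1.9284) = (2.2981, -1.9284)
link 1: phi[1] = -40 + -75 = -115 deg
  cos(-115 deg) = -0.4226, sin(-115 deg) = -0.9063
  joint[2] = (2.2981, -1.9284) + 3.7 * (-0.4226, -0.9063) = (2.2981 + -1.5637, -1.9284 + -3.3533) = (0.7344, -5.2817)
link 2: phi[2] = -40 + -75 + 30 = -85 deg
  cos(-85 deg) = 0.0872, sin(-85 deg) = -0.9962
  joint[3] = (0.7344, -5.2817) + 10.3 * (0.0872, -0.9962) = (0.7344 + 0.8977, -5.2817 + -10.2608) = (1.6321, -15.5425)
link 3: phi[3] = -40 + -75 + 30 + -5 = -90 deg
  cos(-90 deg) = 0.0000, sin(-90 deg) = -1.0000
  joint[4] = (1.6321, -15.5425) + 1.3 * (0.0000, -1.0000) = (1.6321 + 0.0000, -15.5425 + -1.3000) = (1.6321, -16.8425)
End effector: (1.6321, -16.8425)

Answer: 1.6321 -16.8425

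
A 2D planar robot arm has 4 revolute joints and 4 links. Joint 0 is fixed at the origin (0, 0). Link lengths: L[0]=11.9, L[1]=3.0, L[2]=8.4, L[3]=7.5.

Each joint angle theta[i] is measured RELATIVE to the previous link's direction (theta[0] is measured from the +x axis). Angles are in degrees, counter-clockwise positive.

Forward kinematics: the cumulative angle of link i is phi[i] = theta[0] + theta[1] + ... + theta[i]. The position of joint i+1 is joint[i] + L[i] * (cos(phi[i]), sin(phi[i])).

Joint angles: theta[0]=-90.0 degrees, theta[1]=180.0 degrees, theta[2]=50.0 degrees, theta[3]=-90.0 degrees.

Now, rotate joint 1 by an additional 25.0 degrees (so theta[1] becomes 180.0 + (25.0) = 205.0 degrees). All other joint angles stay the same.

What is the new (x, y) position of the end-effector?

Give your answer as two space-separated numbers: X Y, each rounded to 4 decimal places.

joint[0] = (0.0000, 0.0000)  (base)
link 0: phi[0] = -90 = -90 deg
  cos(-90 deg) = 0.0000, sin(-90 deg) = -1.0000
  joint[1] = (0.0000, 0.0000) + 11.9 * (0.0000, -1.0000) = (0.0000 + 0.0000, 0.0000 + -11.9000) = (0.0000, -11.9000)
link 1: phi[1] = -90 + 205 = 115 deg
  cos(115 deg) = -0.4226, sin(115 deg) = 0.9063
  joint[2] = (0.0000, -11.9000) + 3 * (-0.4226, 0.9063) = (0.0000 + -1.2679, -11.9000 + 2.7189) = (-1.2679, -9.1811)
link 2: phi[2] = -90 + 205 + 50 = 165 deg
  cos(165 deg) = -0.9659, sin(165 deg) = 0.2588
  joint[3] = (-1.2679, -9.1811) + 8.4 * (-0.9659, 0.2588) = (-1.2679 + -8.1138, -9.1811 + 2.1741) = (-9.3816, -7.0070)
link 3: phi[3] = -90 + 205 + 50 + -90 = 75 deg
  cos(75 deg) = 0.2588, sin(75 deg) = 0.9659
  joint[4] = (-9.3816, -7.0070) + 7.5 * (0.2588, 0.9659) = (-9.3816 + 1.9411, -7.0070 + 7.2444) = (-7.4405, 0.2374)
End effector: (-7.4405, 0.2374)

Answer: -7.4405 0.2374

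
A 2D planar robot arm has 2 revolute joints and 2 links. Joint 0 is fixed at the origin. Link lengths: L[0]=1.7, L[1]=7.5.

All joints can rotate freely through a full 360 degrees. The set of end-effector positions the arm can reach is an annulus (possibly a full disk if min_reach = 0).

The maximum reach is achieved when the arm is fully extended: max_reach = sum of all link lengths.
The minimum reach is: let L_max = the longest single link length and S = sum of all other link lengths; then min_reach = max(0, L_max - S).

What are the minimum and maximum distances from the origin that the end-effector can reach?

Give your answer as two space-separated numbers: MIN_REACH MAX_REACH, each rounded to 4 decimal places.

Link lengths: [1.7, 7.5]
max_reach = 1.7 + 7.5 = 9.2
L_max = max([1.7, 7.5]) = 7.5
S (sum of others) = 9.2 - 7.5 = 1.7
min_reach = max(0, 7.5 - 1.7) = max(0, 5.8) = 5.8

Answer: 5.8000 9.2000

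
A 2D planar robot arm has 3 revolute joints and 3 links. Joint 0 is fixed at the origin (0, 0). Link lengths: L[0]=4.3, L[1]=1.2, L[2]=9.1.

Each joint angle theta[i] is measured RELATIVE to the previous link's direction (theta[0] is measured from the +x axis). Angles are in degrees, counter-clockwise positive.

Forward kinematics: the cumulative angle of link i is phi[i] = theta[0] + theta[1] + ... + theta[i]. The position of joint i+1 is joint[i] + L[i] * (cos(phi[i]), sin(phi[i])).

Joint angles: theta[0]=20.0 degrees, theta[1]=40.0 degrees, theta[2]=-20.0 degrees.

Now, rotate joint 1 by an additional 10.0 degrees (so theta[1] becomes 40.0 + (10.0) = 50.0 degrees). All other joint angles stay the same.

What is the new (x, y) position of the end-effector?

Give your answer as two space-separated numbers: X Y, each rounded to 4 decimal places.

Answer: 10.3005 9.5693

Derivation:
joint[0] = (0.0000, 0.0000)  (base)
link 0: phi[0] = 20 = 20 deg
  cos(20 deg) = 0.9397, sin(20 deg) = 0.3420
  joint[1] = (0.0000, 0.0000) + 4.3 * (0.9397, 0.3420) = (0.0000 + 4.0407, 0.0000 + 1.4707) = (4.0407, 1.4707)
link 1: phi[1] = 20 + 50 = 70 deg
  cos(70 deg) = 0.3420, sin(70 deg) = 0.9397
  joint[2] = (4.0407, 1.4707) + 1.2 * (0.3420, 0.9397) = (4.0407 + 0.4104, 1.4707 + 1.1276) = (4.4511, 2.5983)
link 2: phi[2] = 20 + 50 + -20 = 50 deg
  cos(50 deg) = 0.6428, sin(50 deg) = 0.7660
  joint[3] = (4.4511, 2.5983) + 9.1 * (0.6428, 0.7660) = (4.4511 + 5.8494, 2.5983 + 6.9710) = (10.3005, 9.5693)
End effector: (10.3005, 9.5693)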